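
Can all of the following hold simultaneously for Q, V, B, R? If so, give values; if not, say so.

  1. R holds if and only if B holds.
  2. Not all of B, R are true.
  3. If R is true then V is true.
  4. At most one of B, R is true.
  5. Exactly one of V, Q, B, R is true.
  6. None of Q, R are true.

Q = False; V = True; B = False; R = False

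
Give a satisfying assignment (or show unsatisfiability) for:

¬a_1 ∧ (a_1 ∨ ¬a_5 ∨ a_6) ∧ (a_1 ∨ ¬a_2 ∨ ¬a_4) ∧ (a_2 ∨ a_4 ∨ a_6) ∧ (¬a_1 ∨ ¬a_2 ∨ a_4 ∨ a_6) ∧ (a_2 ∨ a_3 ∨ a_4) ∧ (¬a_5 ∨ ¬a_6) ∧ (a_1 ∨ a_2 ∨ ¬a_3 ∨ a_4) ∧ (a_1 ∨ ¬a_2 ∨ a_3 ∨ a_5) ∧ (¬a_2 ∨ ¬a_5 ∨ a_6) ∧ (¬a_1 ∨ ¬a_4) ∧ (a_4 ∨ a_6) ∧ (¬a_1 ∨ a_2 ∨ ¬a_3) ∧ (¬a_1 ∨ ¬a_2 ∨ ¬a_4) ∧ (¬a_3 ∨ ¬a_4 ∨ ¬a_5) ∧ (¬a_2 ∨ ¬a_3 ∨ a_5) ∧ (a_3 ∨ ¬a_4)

a_1: False, a_2: False, a_3: True, a_4: True, a_5: False, a_6: True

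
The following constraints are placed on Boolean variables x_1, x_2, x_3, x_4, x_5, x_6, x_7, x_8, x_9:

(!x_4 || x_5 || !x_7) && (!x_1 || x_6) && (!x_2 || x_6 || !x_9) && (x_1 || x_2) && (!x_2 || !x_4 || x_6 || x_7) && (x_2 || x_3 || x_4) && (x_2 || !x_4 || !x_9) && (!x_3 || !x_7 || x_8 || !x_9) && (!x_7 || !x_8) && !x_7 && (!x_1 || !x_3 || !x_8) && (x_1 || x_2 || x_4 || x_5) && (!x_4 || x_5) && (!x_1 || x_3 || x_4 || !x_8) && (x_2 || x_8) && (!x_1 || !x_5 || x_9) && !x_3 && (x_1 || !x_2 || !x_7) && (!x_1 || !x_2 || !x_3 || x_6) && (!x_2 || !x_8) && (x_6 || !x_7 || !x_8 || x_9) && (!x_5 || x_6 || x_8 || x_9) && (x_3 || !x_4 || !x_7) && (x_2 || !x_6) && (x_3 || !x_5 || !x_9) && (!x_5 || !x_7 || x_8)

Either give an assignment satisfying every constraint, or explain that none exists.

x_1 = False; x_2 = True; x_3 = False; x_4 = False; x_5 = False; x_6 = True; x_7 = False; x_8 = False; x_9 = True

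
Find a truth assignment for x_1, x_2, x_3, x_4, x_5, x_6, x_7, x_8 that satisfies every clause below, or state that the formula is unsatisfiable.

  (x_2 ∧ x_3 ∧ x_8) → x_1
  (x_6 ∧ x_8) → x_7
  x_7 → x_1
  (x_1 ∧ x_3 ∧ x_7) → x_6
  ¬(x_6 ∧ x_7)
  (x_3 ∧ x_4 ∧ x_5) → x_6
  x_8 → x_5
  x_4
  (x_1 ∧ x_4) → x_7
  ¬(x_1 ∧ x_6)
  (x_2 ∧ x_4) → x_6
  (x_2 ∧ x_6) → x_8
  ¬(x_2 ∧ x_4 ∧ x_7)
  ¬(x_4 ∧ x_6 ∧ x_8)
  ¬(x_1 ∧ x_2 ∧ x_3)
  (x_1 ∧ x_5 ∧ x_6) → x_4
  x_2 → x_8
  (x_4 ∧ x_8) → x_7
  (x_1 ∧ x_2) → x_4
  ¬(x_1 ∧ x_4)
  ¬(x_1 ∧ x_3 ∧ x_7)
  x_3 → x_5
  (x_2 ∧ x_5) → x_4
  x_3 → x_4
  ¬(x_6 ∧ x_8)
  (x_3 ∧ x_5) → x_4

x_1 = False; x_2 = False; x_3 = False; x_4 = True; x_5 = False; x_6 = False; x_7 = False; x_8 = False

Unit clause (x_4) forces x_4 = True.
In (¬x_1 ∨ ¬x_4) only ¬x_1 is left, so x_1 = False.
In (x_1 ∨ ¬x_7) only ¬x_7 is left, so x_7 = False.
In (¬x_4 ∨ x_7 ∨ ¬x_8) only ¬x_8 is left, so x_8 = False.
In (¬x_2 ∨ x_8) only ¬x_2 is left, so x_2 = False.
Set x_3 = False.
Set x_5 = False.
Set x_6 = False.
All clauses satisfied.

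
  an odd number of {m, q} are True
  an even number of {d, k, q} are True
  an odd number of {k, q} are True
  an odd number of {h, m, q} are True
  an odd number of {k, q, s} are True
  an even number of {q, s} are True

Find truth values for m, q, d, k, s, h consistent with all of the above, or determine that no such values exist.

m: True, q: False, d: True, k: True, s: False, h: False

{m, q}: 1 true → odd ✓
{d, k, q}: 2 true → even ✓
{k, q}: 1 true → odd ✓
{h, m, q}: 1 true → odd ✓
{k, q, s}: 1 true → odd ✓
{q, s}: 0 true → even ✓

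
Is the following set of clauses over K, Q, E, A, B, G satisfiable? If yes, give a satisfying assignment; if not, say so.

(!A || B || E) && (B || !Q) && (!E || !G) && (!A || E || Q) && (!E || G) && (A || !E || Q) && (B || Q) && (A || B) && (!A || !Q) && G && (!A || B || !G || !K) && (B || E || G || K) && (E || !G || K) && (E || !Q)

Unit clause (G) forces G = True.
In (!E || !G) only !E is left, so E = False.
In (E || !G || K) only K is left, so K = True.
In (E || !Q) only !Q is left, so Q = False.
In (!A || E || Q) only !A is left, so A = False.
In (B || Q) only B is left, so B = True.
All clauses satisfied.

K = True, Q = False, E = False, A = False, B = True, G = True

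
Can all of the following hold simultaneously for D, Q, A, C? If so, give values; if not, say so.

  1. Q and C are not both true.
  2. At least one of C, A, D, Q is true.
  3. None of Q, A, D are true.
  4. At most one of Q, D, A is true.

D=F; Q=F; A=F; C=T

  (1) Q=F, C=T — not both ✓
  (2) {C, A, D, Q}: 1 true — at least one ✓
  (3) {Q, A, D}: 0 true — none ✓
  (4) {Q, D, A}: 0 true — at most one ✓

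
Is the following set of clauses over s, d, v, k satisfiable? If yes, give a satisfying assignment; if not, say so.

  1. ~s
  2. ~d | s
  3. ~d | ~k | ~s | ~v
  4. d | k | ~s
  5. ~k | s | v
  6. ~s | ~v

s = False, d = False, v = False, k = False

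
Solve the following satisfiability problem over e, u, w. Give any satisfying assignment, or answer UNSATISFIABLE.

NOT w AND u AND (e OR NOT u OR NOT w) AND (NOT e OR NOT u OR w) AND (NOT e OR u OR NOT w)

Unit clause (NOT w) forces w = False.
Unit clause (u) forces u = True.
In (NOT e OR NOT u OR w) only NOT e is left, so e = False.
Check each clause:
  (NOT w): NOT w holds.
  (u): u holds.
  (e OR NOT u OR NOT w): NOT w holds.
  (NOT e OR NOT u OR w): NOT e holds.
  (NOT e OR u OR NOT w): NOT e holds.
All clauses satisfied.

e: False, u: True, w: False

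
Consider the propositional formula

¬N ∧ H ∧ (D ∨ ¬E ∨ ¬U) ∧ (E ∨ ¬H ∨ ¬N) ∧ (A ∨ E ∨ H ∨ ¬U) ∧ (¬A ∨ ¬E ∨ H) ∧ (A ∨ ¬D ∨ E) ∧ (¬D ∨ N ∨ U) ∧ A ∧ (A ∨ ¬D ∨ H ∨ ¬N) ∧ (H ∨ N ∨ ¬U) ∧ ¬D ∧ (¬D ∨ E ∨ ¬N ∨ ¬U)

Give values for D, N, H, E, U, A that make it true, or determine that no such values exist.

Unit clause (¬N) forces N = False.
Unit clause (H) forces H = True.
Unit clause (A) forces A = True.
Unit clause (¬D) forces D = False.
Set E = True.
  then (D ∨ ¬E ∨ ¬U) forces U = False.
All clauses satisfied.

D = False, N = False, H = True, E = True, U = False, A = True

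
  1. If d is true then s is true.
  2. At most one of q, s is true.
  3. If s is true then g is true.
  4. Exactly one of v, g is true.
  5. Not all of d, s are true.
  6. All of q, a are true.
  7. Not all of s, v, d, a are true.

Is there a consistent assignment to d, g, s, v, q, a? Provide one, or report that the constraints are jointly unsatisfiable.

d = False, g = False, s = False, v = True, q = True, a = True

  (1) d=F ⇒ s: vacuous ✓
  (2) {q, s}: 1 true — at most one ✓
  (3) s=F ⇒ g: vacuous ✓
  (4) {v, g}: 1 true — exactly one ✓
  (5) {d, s}: 0/2 true — not all ✓
  (6) {q, a}: all 2 true ✓
  (7) {s, v, d, a}: 2/4 true — not all ✓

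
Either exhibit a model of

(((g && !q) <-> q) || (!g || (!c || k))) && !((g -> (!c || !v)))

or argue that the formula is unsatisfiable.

c = True, v = True, k = True, q = True, g = True

  ((g && !q) <-> q) || (!g || (!c || k)) = True
    (g && !q) <-> q = False
      g && !q = False
        !q = False
    !g || (!c || k) = True
      !g = False
      !c || k = True
        !c = False
  !((g -> (!c || !v))) = True
    g -> (!c || !v) = False
      !c || !v = False
        !c = False
        !v = False
Both conjuncts True, so the formula holds.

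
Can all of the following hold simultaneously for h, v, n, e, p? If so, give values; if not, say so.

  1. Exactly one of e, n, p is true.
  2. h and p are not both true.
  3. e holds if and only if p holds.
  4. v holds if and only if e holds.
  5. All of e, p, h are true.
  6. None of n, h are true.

UNSATISFIABLE

Case h = True:
  Constraint (6) is violated (h=T) — contradiction.
Case h = False:
  Constraint (5) is violated (h=F) — contradiction.
Both cases fail — unsatisfiable.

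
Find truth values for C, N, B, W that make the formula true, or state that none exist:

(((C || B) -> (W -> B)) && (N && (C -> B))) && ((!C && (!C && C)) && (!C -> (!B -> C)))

UNSATISFIABLE

Case C = True: the conjunct !C is False.
Case C = False: the conjunct C is False.
Both cases fail — unsatisfiable.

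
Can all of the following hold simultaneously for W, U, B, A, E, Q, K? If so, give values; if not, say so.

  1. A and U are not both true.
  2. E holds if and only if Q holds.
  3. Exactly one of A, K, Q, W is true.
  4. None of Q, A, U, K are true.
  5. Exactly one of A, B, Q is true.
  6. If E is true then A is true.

W=T; U=F; B=T; A=F; E=F; Q=F; K=F

  (1) A=F, U=F — not both ✓
  (2) E=F, Q=F — same ✓
  (3) {A, K, Q, W}: 1 true — exactly one ✓
  (4) {Q, A, U, K}: 0 true — none ✓
  (5) {A, B, Q}: 1 true — exactly one ✓
  (6) E=F ⇒ A: vacuous ✓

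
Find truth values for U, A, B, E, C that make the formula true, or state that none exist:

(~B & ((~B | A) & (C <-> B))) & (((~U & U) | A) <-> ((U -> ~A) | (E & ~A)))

U: False, A: True, B: False, E: True, C: False

  ~B & ((~B | A) & (C <-> B)) = True
    ~B = True
    (~B | A) & (C <-> B) = True
      ~B | A = True
        ~B = True
      C <-> B = True
  ((~U & U) | A) <-> ((U -> ~A) | (E & ~A)) = True
    (~U & U) | A = True
      ~U & U = False
        ~U = True
    (U -> ~A) | (E & ~A) = True
      U -> ~A = True
        ~A = False
      E & ~A = False
        ~A = False
Both conjuncts True, so the formula holds.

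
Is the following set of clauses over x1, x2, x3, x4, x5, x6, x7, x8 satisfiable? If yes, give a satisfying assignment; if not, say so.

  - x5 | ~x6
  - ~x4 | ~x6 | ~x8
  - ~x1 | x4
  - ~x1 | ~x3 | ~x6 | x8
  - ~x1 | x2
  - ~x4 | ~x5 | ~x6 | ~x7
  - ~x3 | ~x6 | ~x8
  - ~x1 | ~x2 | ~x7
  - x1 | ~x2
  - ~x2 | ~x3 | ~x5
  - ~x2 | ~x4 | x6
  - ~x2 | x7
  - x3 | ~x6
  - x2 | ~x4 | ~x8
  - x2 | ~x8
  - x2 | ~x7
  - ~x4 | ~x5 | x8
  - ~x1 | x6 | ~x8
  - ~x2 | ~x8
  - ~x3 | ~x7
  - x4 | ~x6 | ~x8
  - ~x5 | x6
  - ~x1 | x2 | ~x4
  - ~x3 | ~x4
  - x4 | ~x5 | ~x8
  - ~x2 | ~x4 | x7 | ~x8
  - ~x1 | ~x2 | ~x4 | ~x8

x1=F, x2=F, x3=F, x4=T, x5=F, x6=F, x7=F, x8=F

Set x1 = False.
  then (x1 | ~x2) forces x2 = False.
  then (x2 | ~x8) forces x8 = False.
  then (x2 | ~x7) forces x7 = False.
Set x3 = False.
  then (x3 | ~x6) forces x6 = False.
  then (~x5 | x6) forces x5 = False.
Set x4 = True.
All clauses satisfied.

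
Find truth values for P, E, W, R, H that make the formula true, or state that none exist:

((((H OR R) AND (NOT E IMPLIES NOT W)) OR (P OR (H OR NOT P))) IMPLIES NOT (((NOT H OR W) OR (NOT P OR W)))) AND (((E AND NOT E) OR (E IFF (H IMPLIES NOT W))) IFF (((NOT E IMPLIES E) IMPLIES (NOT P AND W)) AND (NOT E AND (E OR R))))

P: True, E: False, W: False, R: False, H: True

  (((H OR R) AND (NOT E IMPLIES NOT W)) OR (P OR (H OR NOT P))) IMPLIES NOT (((NOT H OR W) OR (NOT P OR W))) = True
    ((H OR R) AND (NOT E IMPLIES NOT W)) OR (P OR (H OR NOT P)) = True
      (H OR R) AND (NOT E IMPLIES NOT W) = True
        H OR R = True
        NOT E IMPLIES NOT W = True
          NOT E = True
          NOT W = True
      P OR (H OR NOT P) = True
        H OR NOT P = True
          NOT P = False
    NOT (((NOT H OR W) OR (NOT P OR W))) = True
      (NOT H OR W) OR (NOT P OR W) = False
        NOT H OR W = False
          NOT H = False
        NOT P OR W = False
          NOT P = False
  ((E AND NOT E) OR (E IFF (H IMPLIES NOT W))) IFF (((NOT E IMPLIES E) IMPLIES (NOT P AND W)) AND (NOT E AND (E OR R))) = True
    (E AND NOT E) OR (E IFF (H IMPLIES NOT W)) = False
      E AND NOT E = False
        NOT E = True
      E IFF (H IMPLIES NOT W) = False
        H IMPLIES NOT W = True
          NOT W = True
    ((NOT E IMPLIES E) IMPLIES (NOT P AND W)) AND (NOT E AND (E OR R)) = False
      (NOT E IMPLIES E) IMPLIES (NOT P AND W) = True
        NOT E IMPLIES E = False
          NOT E = True
        NOT P AND W = False
          NOT P = False
      NOT E AND (E OR R) = False
        NOT E = True
        E OR R = False
Both conjuncts True, so the formula holds.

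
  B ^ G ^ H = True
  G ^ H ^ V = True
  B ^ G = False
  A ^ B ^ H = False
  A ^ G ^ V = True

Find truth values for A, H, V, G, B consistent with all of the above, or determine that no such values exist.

A = True, H = True, V = False, G = False, B = False

B ^ G ^ H = F ^ F ^ T = True ✓
G ^ H ^ V = F ^ T ^ F = True ✓
B ^ G = F ^ F = False ✓
A ^ B ^ H = T ^ F ^ T = False ✓
A ^ G ^ V = T ^ F ^ F = True ✓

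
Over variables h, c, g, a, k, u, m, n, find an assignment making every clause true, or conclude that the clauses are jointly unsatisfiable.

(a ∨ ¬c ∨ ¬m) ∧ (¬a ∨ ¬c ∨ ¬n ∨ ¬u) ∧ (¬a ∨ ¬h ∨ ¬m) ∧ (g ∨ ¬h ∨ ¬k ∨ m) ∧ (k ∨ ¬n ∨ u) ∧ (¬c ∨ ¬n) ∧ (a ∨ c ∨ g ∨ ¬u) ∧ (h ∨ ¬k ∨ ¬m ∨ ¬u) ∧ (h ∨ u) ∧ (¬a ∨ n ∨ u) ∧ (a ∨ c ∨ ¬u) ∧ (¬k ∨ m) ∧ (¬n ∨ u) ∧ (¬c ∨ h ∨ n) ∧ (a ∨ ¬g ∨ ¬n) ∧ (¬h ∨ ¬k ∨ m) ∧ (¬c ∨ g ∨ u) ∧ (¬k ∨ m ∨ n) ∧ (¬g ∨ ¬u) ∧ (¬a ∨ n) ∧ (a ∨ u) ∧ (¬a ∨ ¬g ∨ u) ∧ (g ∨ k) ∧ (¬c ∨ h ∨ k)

Case u = True:
  (¬g ∨ ¬u) forces g = False.
  (g ∨ k) forces k = True.
  (¬k ∨ m) forces m = True.
  (h ∨ ¬k ∨ ¬m ∨ ¬u) forces h = True.
  (¬a ∨ ¬h ∨ ¬m) forces a = False.
  (a ∨ ¬c ∨ ¬m) forces c = False.
  Clause (a ∨ c ∨ g ∨ ¬u) is falsified — contradiction.
Case u = False:
  (h ∨ u) forces h = True.
  (¬n ∨ u) forces n = False.
  (¬a ∨ n ∨ u) forces a = False.
  Clause (a ∨ u) is falsified — contradiction.
Both cases fail, so the formula is unsatisfiable.

Unsatisfiable — no assignment works.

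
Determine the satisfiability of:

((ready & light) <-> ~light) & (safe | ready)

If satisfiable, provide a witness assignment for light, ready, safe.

light = True, ready = False, safe = True

  (ready & light) <-> ~light = True
    ready & light = False
    ~light = False
  safe | ready = True
Both conjuncts True, so the formula holds.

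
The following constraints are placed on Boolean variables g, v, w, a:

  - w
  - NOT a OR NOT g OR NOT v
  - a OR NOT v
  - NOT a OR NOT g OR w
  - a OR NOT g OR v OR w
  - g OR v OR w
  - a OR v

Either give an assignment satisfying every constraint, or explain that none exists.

g: False, v: True, w: True, a: True

Unit clause (w) forces w = True.
Set g = False.
Set v = True.
  then (a OR NOT v) forces a = True.
Check each clause:
  (w): w holds.
  (NOT a OR NOT g OR NOT v): NOT g holds.
  (a OR NOT v): a holds.
  (NOT a OR NOT g OR w): NOT g holds.
  (a OR NOT g OR v OR w): a holds.
  (g OR v OR w): v holds.
  (a OR v): a holds.
All clauses satisfied.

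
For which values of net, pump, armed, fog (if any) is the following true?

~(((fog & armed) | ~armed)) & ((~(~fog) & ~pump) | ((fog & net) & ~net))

The formula is unsatisfiable.

Case fog = True: the formula simplifies to ~((armed | ~armed)) & (~pump | (net & ~net)).
  armed = True: the conjunct ~((armed | ~armed)) becomes ~((True | False)) = False.
  armed = False: the conjunct ~((armed | ~armed)) becomes ~((False | True)) = False.
Case fog = False: the conjunct (~(~fog) & ~pump) | ((fog & net) & ~net) becomes (False & ~pump) | (False & ~net) = False.
Both cases fail — unsatisfiable.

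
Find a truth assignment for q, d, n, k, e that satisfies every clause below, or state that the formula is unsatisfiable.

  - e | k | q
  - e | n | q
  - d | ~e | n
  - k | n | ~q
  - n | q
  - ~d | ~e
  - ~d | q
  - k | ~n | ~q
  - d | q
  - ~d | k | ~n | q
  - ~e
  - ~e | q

Unit clause (~e) forces e = False.
Try q = False:
  (e | k | q) forces k = True.
  (e | n | q) forces n = True.
  (~d | q) forces d = False.
  clause (d | q) is falsified — backtrack.
So q = True.
Set d = True.
Set n = False.
  then (k | n | ~q) forces k = True.
All clauses satisfied.

q=T, d=T, n=F, k=T, e=F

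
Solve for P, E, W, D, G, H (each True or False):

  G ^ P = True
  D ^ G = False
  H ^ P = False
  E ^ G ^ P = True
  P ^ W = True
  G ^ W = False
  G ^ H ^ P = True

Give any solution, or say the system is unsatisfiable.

P = False, E = False, W = True, D = True, G = True, H = False

G ^ P = T ^ F = True ✓
D ^ G = T ^ T = False ✓
H ^ P = F ^ F = False ✓
E ^ G ^ P = F ^ T ^ F = True ✓
P ^ W = F ^ T = True ✓
G ^ W = T ^ T = False ✓
G ^ H ^ P = T ^ F ^ F = True ✓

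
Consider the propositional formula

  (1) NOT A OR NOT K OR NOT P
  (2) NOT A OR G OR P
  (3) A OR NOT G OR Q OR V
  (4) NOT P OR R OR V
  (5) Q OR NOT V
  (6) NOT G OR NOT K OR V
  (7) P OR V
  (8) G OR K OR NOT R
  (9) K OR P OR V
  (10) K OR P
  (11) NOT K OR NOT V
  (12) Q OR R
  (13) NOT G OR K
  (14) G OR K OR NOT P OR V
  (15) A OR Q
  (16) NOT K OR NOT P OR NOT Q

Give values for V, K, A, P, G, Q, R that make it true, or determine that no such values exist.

V=T; K=F; A=T; P=T; G=F; Q=T; R=F

Set V = True.
  then (Q OR NOT V) forces Q = True.
  then (NOT K OR NOT V) forces K = False.
  then (NOT G OR K) forces G = False.
  then (G OR K OR NOT R) forces R = False.
  then (K OR P) forces P = True.
Set A = True.
All clauses satisfied.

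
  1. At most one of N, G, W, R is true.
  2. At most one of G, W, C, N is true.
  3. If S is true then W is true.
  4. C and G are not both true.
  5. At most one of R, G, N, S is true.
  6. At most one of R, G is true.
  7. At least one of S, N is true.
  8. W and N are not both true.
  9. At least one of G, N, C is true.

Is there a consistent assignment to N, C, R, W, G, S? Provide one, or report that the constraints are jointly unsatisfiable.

N = True, C = False, R = False, W = False, G = False, S = False

  (1) {N, G, W, R}: 1 true — at most one ✓
  (2) {G, W, C, N}: 1 true — at most one ✓
  (3) S=F ⇒ W: vacuous ✓
  (4) C=F, G=F — not both ✓
  (5) {R, G, N, S}: 1 true — at most one ✓
  (6) {R, G}: 0 true — at most one ✓
  (7) {S, N}: 1 true — at least one ✓
  (8) W=F, N=T — not both ✓
  (9) {G, N, C}: 1 true — at least one ✓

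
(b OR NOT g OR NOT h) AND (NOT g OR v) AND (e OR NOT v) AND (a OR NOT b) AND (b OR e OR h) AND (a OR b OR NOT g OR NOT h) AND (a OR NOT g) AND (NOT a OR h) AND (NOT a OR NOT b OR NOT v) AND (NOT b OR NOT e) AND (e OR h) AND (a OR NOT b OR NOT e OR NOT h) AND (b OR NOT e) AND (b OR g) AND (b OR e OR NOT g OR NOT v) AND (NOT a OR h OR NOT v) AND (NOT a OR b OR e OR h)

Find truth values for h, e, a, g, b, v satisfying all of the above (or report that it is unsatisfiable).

Set h = True.
Try e = True:
  (NOT b OR NOT e) forces b = False.
  clause (b OR NOT e) is falsified — backtrack.
So e = False.
  then (e OR NOT v) forces v = False.
  then (NOT g OR v) forces g = False.
  then (b OR g) forces b = True.
  then (a OR NOT b) forces a = True.
All clauses satisfied.

h=T; e=F; a=T; g=F; b=T; v=F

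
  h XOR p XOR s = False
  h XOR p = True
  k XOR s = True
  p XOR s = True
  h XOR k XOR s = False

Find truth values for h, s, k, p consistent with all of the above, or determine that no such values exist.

h = True, s = True, k = False, p = False

h XOR p XOR s = T XOR F XOR T = False ✓
h XOR p = T XOR F = True ✓
k XOR s = F XOR T = True ✓
p XOR s = F XOR T = True ✓
h XOR k XOR s = T XOR F XOR T = False ✓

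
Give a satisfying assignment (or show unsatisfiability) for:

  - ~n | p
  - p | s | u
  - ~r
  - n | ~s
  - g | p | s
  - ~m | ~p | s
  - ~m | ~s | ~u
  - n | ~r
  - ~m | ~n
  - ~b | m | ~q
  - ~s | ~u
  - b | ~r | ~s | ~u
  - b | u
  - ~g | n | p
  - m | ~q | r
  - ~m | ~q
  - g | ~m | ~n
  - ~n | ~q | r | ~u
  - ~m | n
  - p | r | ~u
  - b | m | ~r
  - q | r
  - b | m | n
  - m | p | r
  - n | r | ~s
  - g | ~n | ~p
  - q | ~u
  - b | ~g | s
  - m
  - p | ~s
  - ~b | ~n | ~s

Case r = True:
  Clause (~r) is falsified — contradiction.
Case r = False:
  (q | r) forces q = True.
  (m | ~q | r) forces m = True.
  Clause (~m | ~q) is falsified — contradiction.
Both cases fail, so the formula is unsatisfiable.

UNSATISFIABLE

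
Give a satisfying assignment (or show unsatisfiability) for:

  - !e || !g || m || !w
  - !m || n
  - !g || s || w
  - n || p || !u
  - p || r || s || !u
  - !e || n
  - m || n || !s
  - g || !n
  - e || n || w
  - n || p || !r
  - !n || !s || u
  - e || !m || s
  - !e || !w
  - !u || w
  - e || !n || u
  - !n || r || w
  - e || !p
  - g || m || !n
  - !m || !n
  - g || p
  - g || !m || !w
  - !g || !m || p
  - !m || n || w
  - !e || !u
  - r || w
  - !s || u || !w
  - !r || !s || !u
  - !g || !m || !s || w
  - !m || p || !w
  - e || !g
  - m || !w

Case e = True:
  (!e || n) forces n = True.
  (g || !n) forces g = True.
  (!e || !w) forces w = False.
  (!g || s || w) forces s = True.
  (!n || !s || u) forces u = True.
  Clause (!u || w) is falsified — contradiction.
Case e = False:
  (e || !p) forces p = False.
  (g || p) forces g = True.
  Clause (e || !g) is falsified — contradiction.
Both cases fail, so the formula is unsatisfiable.

No satisfying assignment exists.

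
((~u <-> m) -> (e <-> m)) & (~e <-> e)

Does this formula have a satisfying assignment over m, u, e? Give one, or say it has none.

The conjunct ~e <-> e is unsatisfiable on its own:
  e=F: evaluates to False.
  e=T: evaluates to False.
So the whole conjunction is unsatisfiable.

Unsatisfiable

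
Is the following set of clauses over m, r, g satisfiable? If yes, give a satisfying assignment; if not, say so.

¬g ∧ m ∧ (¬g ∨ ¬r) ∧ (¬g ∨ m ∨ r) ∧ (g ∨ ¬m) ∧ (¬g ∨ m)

Unsatisfiable — no assignment works.

Case m = True:
  (¬g) forces g = False.
  Clause (g ∨ ¬m) is falsified — contradiction.
Case m = False:
  Clause (m) is falsified — contradiction.
Both cases fail, so the formula is unsatisfiable.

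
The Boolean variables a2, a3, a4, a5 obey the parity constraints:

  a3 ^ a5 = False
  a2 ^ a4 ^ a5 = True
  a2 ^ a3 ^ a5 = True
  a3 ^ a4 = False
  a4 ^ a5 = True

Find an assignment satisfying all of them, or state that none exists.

Unsatisfiable — no assignment works.

Adding constraints 1, 2, 3, 5 mod 2: every variable appears an even number of times on the left, so the left side is 0.
But the right sides sum to 1 (mod 2). 0 ≠ 1 — the system is inconsistent.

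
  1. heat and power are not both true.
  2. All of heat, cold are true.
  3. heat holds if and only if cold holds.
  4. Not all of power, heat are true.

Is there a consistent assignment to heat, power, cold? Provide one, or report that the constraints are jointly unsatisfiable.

heat = True, power = False, cold = True

  (1) heat=T, power=F — not both ✓
  (2) {heat, cold}: all 2 true ✓
  (3) heat=T, cold=T — same ✓
  (4) {power, heat}: 1/2 true — not all ✓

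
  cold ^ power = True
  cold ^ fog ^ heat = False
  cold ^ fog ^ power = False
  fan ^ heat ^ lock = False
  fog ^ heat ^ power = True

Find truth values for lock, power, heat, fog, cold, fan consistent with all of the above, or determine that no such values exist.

lock = False, power = False, heat = False, fog = True, cold = True, fan = False

cold ^ power = T ^ F = True ✓
cold ^ fog ^ heat = T ^ T ^ F = False ✓
cold ^ fog ^ power = T ^ T ^ F = False ✓
fan ^ heat ^ lock = F ^ F ^ F = False ✓
fog ^ heat ^ power = T ^ F ^ F = True ✓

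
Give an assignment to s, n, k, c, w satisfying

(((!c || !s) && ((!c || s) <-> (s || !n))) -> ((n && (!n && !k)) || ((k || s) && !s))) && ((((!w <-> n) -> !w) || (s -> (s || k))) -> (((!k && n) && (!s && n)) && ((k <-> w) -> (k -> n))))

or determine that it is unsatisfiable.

s=F; n=T; k=F; c=F; w=T

  ((!c || !s) && ((!c || s) <-> (s || !n))) -> ((n && (!n && !k)) || ((k || s) && !s)) = True
    (!c || !s) && ((!c || s) <-> (s || !n)) = False
      !c || !s = True
        !c = True
        !s = True
      (!c || s) <-> (s || !n) = False
        !c || s = True
          !c = True
        s || !n = False
          !n = False
    (n && (!n && !k)) || ((k || s) && !s) = False
      n && (!n && !k) = False
        !n && !k = False
          !n = False
          !k = True
      (k || s) && !s = False
        k || s = False
        !s = True
  (((!w <-> n) -> !w) || (s -> (s || k))) -> (((!k && n) && (!s && n)) && ((k <-> w) -> (k -> n))) = True
    ((!w <-> n) -> !w) || (s -> (s || k)) = True
      (!w <-> n) -> !w = True
        !w <-> n = False
          !w = False
        !w = False
      s -> (s || k) = True
        s || k = False
    ((!k && n) && (!s && n)) && ((k <-> w) -> (k -> n)) = True
      (!k && n) && (!s && n) = True
        !k && n = True
          !k = True
        !s && n = True
          !s = True
      (k <-> w) -> (k -> n) = True
        k <-> w = False
        k -> n = True
Both conjuncts True, so the formula holds.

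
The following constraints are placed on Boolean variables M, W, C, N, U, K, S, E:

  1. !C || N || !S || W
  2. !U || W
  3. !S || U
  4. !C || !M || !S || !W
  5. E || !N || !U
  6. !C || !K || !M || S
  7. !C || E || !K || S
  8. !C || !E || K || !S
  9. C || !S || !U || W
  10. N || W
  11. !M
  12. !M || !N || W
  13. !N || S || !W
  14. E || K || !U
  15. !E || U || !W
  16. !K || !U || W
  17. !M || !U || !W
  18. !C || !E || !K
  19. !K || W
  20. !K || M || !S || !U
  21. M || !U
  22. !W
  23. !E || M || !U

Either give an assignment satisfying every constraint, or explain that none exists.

Unit clause (!M) forces M = False.
In (M || !U) only !U is left, so U = False.
Unit clause (!W) forces W = False.
In (!S || U) only !S is left, so S = False.
In (N || W) only N is left, so N = True.
In (!K || W) only !K is left, so K = False.
Set C = False.
Set E = False.
All clauses satisfied.

M: False, W: False, C: False, N: True, U: False, K: False, S: False, E: False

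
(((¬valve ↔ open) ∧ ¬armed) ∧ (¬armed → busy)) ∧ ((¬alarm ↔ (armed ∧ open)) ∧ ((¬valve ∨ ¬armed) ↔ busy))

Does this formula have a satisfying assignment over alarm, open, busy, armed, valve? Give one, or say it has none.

alarm = True, open = True, busy = True, armed = False, valve = False

  ((¬valve ↔ open) ∧ ¬armed) ∧ (¬armed → busy) = True
    (¬valve ↔ open) ∧ ¬armed = True
      ¬valve ↔ open = True
        ¬valve = True
      ¬armed = True
    ¬armed → busy = True
      ¬armed = True
  (¬alarm ↔ (armed ∧ open)) ∧ ((¬valve ∨ ¬armed) ↔ busy) = True
    ¬alarm ↔ (armed ∧ open) = True
      ¬alarm = False
      armed ∧ open = False
    (¬valve ∨ ¬armed) ↔ busy = True
      ¬valve ∨ ¬armed = True
        ¬valve = True
        ¬armed = True
Both conjuncts True, so the formula holds.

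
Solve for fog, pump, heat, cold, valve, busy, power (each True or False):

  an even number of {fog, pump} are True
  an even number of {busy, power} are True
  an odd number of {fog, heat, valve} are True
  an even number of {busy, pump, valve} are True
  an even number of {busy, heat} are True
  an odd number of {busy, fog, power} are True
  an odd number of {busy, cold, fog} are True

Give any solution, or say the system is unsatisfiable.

Adding constraints 1, 3, 4, 5 mod 2: every variable appears an even number of times on the left, so the left side is 0.
But the right sides sum to 1 (mod 2). 0 ≠ 1 — the system is inconsistent.

Unsatisfiable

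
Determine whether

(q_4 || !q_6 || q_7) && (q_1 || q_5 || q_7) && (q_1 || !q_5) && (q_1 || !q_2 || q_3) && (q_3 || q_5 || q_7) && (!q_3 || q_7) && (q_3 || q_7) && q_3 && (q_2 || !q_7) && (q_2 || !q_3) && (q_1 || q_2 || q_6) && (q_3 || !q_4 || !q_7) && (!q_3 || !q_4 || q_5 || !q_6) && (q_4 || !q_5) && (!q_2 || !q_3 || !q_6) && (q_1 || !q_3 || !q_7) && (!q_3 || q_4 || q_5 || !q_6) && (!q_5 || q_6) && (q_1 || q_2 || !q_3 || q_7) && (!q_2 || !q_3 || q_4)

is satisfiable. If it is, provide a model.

q_1 = True, q_2 = True, q_3 = True, q_4 = True, q_5 = False, q_6 = False, q_7 = True

Unit clause (q_3) forces q_3 = True.
In (q_2 || !q_3) only q_2 is left, so q_2 = True.
In (!q_2 || !q_3 || !q_6) only !q_6 is left, so q_6 = False.
In (!q_5 || q_6) only !q_5 is left, so q_5 = False.
In (!q_2 || !q_3 || q_4) only q_4 is left, so q_4 = True.
In (!q_3 || q_7) only q_7 is left, so q_7 = True.
In (q_1 || !q_3 || !q_7) only q_1 is left, so q_1 = True.
All clauses satisfied.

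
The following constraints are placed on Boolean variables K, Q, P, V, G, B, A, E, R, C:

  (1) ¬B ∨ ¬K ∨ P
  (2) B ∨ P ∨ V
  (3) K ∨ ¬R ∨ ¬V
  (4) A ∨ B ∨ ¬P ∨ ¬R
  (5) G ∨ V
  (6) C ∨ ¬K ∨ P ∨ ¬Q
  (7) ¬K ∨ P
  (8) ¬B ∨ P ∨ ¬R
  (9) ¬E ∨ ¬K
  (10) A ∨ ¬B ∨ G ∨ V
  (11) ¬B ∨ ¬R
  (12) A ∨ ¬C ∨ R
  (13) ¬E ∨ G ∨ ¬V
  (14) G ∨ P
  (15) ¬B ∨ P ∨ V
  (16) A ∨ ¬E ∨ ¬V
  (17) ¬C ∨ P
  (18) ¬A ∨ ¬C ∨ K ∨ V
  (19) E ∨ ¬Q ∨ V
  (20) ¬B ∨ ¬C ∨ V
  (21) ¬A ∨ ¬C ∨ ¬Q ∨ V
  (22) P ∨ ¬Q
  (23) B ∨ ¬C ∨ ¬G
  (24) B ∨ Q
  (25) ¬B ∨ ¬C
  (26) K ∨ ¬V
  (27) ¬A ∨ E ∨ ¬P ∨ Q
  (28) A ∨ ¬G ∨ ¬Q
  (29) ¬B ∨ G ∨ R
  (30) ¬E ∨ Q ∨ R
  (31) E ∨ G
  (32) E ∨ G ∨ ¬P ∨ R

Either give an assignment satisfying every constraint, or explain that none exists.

K = True, Q = True, P = True, V = True, G = True, B = False, A = True, E = False, R = True, C = False

Set K = True.
  then (¬K ∨ P) forces P = True.
  then (¬E ∨ ¬K) forces E = False.
  then (E ∨ G) forces G = True.
Set Q = True.
  then (E ∨ ¬Q ∨ V) forces V = True.
  then (A ∨ ¬G ∨ ¬Q) forces A = True.
Set B = False.
  then (B ∨ ¬C ∨ ¬G) forces C = False.
Set R = True.
All clauses satisfied.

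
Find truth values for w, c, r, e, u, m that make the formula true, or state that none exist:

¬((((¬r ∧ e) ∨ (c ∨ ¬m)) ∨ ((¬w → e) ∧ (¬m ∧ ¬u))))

w = False, c = False, r = False, e = False, u = False, m = True

  ¬((((¬r ∧ e) ∨ (c ∨ ¬m)) ∨ ((¬w → e) ∧ (¬m ∧ ¬u)))) = True
    ((¬r ∧ e) ∨ (c ∨ ¬m)) ∨ ((¬w → e) ∧ (¬m ∧ ¬u)) = False
      (¬r ∧ e) ∨ (c ∨ ¬m) = False
        ¬r ∧ e = False
          ¬r = True
        c ∨ ¬m = False
          ¬m = False
      (¬w → e) ∧ (¬m ∧ ¬u) = False
        ¬w → e = False
          ¬w = True
        ¬m ∧ ¬u = False
          ¬m = False
          ¬u = True
The formula evaluates to True.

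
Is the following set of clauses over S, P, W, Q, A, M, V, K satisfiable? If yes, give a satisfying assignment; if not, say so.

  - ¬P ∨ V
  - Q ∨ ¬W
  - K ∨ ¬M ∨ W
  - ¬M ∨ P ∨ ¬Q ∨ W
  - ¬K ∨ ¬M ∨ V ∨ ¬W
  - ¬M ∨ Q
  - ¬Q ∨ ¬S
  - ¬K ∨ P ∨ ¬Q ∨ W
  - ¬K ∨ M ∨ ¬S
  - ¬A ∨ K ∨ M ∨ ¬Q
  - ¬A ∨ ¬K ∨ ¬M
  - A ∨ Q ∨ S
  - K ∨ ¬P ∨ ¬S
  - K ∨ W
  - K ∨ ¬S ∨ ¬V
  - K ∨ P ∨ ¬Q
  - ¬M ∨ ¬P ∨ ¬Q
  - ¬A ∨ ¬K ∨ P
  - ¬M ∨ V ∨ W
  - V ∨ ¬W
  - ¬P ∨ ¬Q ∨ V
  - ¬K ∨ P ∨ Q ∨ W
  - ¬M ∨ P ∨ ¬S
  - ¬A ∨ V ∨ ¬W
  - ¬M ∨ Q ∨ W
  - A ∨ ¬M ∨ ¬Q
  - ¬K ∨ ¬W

S: False; P: True; W: False; Q: False; A: True; M: False; V: True; K: True

Try S = True:
  (¬Q ∨ ¬S) forces Q = False.
  (Q ∨ ¬W) forces W = False.
  (¬M ∨ Q) forces M = False.
  (¬K ∨ M ∨ ¬S) forces K = False.
  clause (K ∨ W) is falsified — backtrack.
So S = False.
Set P = True.
  then (¬P ∨ V) forces V = True.
Set W = False.
  then (K ∨ W) forces K = True.
Set Q = False.
  then (¬M ∨ Q) forces M = False.
  then (A ∨ Q ∨ S) forces A = True.
All clauses satisfied.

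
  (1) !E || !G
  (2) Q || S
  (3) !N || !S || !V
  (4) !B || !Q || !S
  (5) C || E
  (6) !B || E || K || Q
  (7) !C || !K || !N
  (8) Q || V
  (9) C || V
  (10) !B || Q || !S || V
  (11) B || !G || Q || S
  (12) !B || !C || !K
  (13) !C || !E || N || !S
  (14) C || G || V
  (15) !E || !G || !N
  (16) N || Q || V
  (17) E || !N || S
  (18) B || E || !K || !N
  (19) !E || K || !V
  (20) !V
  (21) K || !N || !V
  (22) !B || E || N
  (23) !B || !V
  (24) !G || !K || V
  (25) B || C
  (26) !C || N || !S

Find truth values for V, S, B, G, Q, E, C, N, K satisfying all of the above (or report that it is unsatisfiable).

V = False, S = True, B = False, G = False, Q = True, E = False, C = True, N = True, K = False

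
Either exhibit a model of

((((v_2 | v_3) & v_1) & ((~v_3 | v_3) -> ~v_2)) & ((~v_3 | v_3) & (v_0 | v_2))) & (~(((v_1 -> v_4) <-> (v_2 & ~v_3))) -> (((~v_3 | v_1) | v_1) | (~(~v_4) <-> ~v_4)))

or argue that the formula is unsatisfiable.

v_0 = True; v_1 = True; v_2 = False; v_3 = True; v_4 = True

  (((v_2 | v_3) & v_1) & ((~v_3 | v_3) -> ~v_2)) & ((~v_3 | v_3) & (v_0 | v_2)) = True
    ((v_2 | v_3) & v_1) & ((~v_3 | v_3) -> ~v_2) = True
      (v_2 | v_3) & v_1 = True
        v_2 | v_3 = True
      (~v_3 | v_3) -> ~v_2 = True
        ~v_3 | v_3 = True
          ~v_3 = False
        ~v_2 = True
    (~v_3 | v_3) & (v_0 | v_2) = True
      ~v_3 | v_3 = True
        ~v_3 = False
      v_0 | v_2 = True
  ~(((v_1 -> v_4) <-> (v_2 & ~v_3))) -> (((~v_3 | v_1) | v_1) | (~(~v_4) <-> ~v_4)) = True
    ~(((v_1 -> v_4) <-> (v_2 & ~v_3))) = True
      (v_1 -> v_4) <-> (v_2 & ~v_3) = False
        v_1 -> v_4 = True
        v_2 & ~v_3 = False
          ~v_3 = False
    ((~v_3 | v_1) | v_1) | (~(~v_4) <-> ~v_4) = True
      (~v_3 | v_1) | v_1 = True
        ~v_3 | v_1 = True
          ~v_3 = False
      ~(~v_4) <-> ~v_4 = False
        ~(~v_4) = True
          ~v_4 = False
        ~v_4 = False
Both conjuncts True, so the formula holds.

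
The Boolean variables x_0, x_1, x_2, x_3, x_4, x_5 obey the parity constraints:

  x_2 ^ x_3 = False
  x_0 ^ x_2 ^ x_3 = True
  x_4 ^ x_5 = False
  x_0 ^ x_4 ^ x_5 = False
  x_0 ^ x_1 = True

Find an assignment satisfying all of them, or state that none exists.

Unsatisfiable — no assignment works.

Adding constraints 1, 2, 3, 4 mod 2: every variable appears an even number of times on the left, so the left side is 0.
But the right sides sum to 1 (mod 2). 0 ≠ 1 — the system is inconsistent.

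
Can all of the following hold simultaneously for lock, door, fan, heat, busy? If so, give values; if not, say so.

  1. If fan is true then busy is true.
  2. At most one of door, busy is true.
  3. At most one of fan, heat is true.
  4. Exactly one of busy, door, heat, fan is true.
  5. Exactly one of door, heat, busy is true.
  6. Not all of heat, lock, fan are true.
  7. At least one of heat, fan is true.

lock = True; door = False; fan = False; heat = True; busy = False

  (1) fan=F ⇒ busy: vacuous ✓
  (2) {door, busy}: 0 true — at most one ✓
  (3) {fan, heat}: 1 true — at most one ✓
  (4) {busy, door, heat, fan}: 1 true — exactly one ✓
  (5) {door, heat, busy}: 1 true — exactly one ✓
  (6) {heat, lock, fan}: 2/3 true — not all ✓
  (7) {heat, fan}: 1 true — at least one ✓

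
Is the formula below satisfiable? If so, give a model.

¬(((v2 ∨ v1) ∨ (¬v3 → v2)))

v1: False, v2: False, v3: False

  ¬(((v2 ∨ v1) ∨ (¬v3 → v2))) = True
    (v2 ∨ v1) ∨ (¬v3 → v2) = False
      v2 ∨ v1 = False
      ¬v3 → v2 = False
        ¬v3 = True
The formula evaluates to True.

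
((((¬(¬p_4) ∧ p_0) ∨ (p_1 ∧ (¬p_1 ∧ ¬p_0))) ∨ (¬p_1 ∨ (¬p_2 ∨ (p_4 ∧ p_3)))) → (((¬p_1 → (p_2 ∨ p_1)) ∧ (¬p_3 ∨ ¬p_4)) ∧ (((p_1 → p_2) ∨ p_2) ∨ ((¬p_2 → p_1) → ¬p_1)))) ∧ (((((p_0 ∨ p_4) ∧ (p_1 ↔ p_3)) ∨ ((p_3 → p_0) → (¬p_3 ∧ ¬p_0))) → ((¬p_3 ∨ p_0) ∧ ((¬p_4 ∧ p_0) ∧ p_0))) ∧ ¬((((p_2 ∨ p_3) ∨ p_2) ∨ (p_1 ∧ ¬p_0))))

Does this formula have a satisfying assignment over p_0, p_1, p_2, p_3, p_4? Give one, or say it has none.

Case p_2 = True: the conjunct ¬((((p_2 ∨ p_3) ∨ p_2) ∨ (p_1 ∧ ¬p_0))) becomes ¬((True ∨ (p_1 ∧ ¬p_0))) = False.
Case p_2 = False: the formula simplifies to (((¬p_1 → p_1) ∧ (¬p_3 ∨ ¬p_4)) ∧ (¬p_1 ∨ (p_1 → ¬p_1))) ∧ (((((p_0 ∨ p_4) ∧ (p_1 ↔ p_3)) ∨ ((p_3 → p_0) → (¬p_3 ∧ ¬p_0))) → ((¬p_3 ∨ p_0) ∧ ((¬p_4 ∧ p_0) ∧ p_0))) ∧ ¬((p_3 ∨ (p_1 ∧ ¬p_0)))).
  p_1 = True: the conjunct ¬p_1 ∨ (p_1 → ¬p_1) becomes ¬True ∨ (True → False) = False.
  p_1 = False: the conjunct ¬p_1 → p_1 becomes ¬False → False = False.
Both cases fail — unsatisfiable.

UNSATISFIABLE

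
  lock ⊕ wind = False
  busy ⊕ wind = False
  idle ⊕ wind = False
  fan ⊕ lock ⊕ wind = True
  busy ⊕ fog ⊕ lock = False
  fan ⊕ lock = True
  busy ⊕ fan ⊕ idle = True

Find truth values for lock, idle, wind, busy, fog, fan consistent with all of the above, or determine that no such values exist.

lock = False, idle = False, wind = False, busy = False, fog = False, fan = True

lock ⊕ wind = F ⊕ F = False ✓
busy ⊕ wind = F ⊕ F = False ✓
idle ⊕ wind = F ⊕ F = False ✓
fan ⊕ lock ⊕ wind = T ⊕ F ⊕ F = True ✓
busy ⊕ fog ⊕ lock = F ⊕ F ⊕ F = False ✓
fan ⊕ lock = T ⊕ F = True ✓
busy ⊕ fan ⊕ idle = F ⊕ T ⊕ F = True ✓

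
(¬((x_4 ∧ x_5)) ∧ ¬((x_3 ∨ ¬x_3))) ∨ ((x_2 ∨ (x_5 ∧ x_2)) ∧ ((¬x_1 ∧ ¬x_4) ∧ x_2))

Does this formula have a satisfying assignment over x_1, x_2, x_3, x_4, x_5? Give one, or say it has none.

x_1: False, x_2: True, x_3: True, x_4: False, x_5: True

  (¬((x_4 ∧ x_5)) ∧ ¬((x_3 ∨ ¬x_3))) ∨ ((x_2 ∨ (x_5 ∧ x_2)) ∧ ((¬x_1 ∧ ¬x_4) ∧ x_2)) = True
    ¬((x_4 ∧ x_5)) ∧ ¬((x_3 ∨ ¬x_3)) = False
      ¬((x_4 ∧ x_5)) = True
        x_4 ∧ x_5 = False
      ¬((x_3 ∨ ¬x_3)) = False
        x_3 ∨ ¬x_3 = True
          ¬x_3 = False
    (x_2 ∨ (x_5 ∧ x_2)) ∧ ((¬x_1 ∧ ¬x_4) ∧ x_2) = True
      x_2 ∨ (x_5 ∧ x_2) = True
        x_5 ∧ x_2 = True
      (¬x_1 ∧ ¬x_4) ∧ x_2 = True
        ¬x_1 ∧ ¬x_4 = True
          ¬x_1 = True
          ¬x_4 = True
The formula evaluates to True.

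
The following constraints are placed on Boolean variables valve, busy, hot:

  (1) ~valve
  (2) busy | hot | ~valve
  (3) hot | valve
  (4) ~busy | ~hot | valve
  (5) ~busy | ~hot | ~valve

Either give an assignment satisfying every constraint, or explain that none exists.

Unit clause (~valve) forces valve = False.
In (hot | valve) only hot is left, so hot = True.
In (~busy | ~hot | valve) only ~busy is left, so busy = False.
Check each clause:
  (~valve): ~valve holds.
  (busy | hot | ~valve): hot holds.
  (hot | valve): hot holds.
  (~busy | ~hot | valve): ~busy holds.
  (~busy | ~hot | ~valve): ~busy holds.
All clauses satisfied.

valve: False, busy: False, hot: True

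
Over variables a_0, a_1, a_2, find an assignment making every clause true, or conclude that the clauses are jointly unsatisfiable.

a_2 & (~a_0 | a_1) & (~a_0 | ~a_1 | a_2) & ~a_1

a_0 = False, a_1 = False, a_2 = True

Unit clause (a_2) forces a_2 = True.
Unit clause (~a_1) forces a_1 = False.
In (~a_0 | a_1) only ~a_0 is left, so a_0 = False.
Check each clause:
  (a_2): a_2 holds.
  (~a_0 | a_1): ~a_0 holds.
  (~a_0 | ~a_1 | a_2): ~a_0 holds.
  (~a_1): ~a_1 holds.
All clauses satisfied.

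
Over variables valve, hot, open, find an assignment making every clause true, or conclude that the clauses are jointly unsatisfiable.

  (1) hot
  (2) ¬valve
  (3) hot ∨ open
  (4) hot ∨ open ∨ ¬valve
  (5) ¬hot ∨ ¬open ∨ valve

valve=F; hot=T; open=F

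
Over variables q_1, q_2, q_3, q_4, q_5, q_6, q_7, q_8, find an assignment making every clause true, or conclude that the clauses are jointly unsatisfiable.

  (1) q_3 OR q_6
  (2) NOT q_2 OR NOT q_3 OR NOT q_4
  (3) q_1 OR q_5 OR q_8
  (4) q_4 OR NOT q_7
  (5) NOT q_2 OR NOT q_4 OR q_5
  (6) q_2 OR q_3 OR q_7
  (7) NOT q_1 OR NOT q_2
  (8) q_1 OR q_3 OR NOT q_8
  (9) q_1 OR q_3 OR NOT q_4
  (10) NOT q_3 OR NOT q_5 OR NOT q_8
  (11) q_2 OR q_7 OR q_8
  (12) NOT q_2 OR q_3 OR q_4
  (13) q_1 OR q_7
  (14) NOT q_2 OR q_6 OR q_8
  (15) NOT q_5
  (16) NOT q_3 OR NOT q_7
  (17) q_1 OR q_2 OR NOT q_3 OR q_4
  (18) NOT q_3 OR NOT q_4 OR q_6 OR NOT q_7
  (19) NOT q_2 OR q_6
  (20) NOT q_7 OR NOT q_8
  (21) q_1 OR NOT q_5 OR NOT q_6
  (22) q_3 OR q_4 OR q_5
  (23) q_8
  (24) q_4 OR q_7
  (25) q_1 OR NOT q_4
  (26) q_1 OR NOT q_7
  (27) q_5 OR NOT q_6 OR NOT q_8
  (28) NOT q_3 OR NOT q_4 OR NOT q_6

Unit clause (NOT q_5) forces q_5 = False.
Unit clause (q_8) forces q_8 = True.
In (q_5 OR NOT q_6 OR NOT q_8) only NOT q_6 is left, so q_6 = False.
In (q_3 OR q_6) only q_3 is left, so q_3 = True.
In (NOT q_3 OR NOT q_7) only NOT q_7 is left, so q_7 = False.
In (NOT q_2 OR q_6) only NOT q_2 is left, so q_2 = False.
In (q_4 OR q_7) only q_4 is left, so q_4 = True.
In (q_1 OR NOT q_4) only q_1 is left, so q_1 = True.
All clauses satisfied.

q_1=T, q_2=F, q_3=T, q_4=T, q_5=F, q_6=F, q_7=F, q_8=T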